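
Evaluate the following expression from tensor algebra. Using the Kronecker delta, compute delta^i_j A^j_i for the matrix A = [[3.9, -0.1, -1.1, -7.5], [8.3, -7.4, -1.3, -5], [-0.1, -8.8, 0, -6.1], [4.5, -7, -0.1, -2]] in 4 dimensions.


The contraction (trace) of a rank-2 tensor is the sum of its diagonal elements.
Diagonal entries: A[1,1] = 3.9, A[2,2] = -7.4, A[3,3] = 0, A[4,4] = -2
Tr(A) = 3.9 + -7.4 + 0 + -2 = -5.5

-5.5


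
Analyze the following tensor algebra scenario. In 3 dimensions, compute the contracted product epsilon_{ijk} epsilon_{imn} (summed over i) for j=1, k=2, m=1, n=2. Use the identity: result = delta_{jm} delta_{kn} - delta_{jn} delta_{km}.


Using the identity: epsilon_{ijk} epsilon_{imn} = delta_{jm} delta_{kn} - delta_{jn} delta_{km}.
delta_{11} = 1
delta_{22} = 1
delta_{12} = 0
delta_{21} = 0
Result = 1 * 1 - 0 * 0 = 1 - 0 = 1

1


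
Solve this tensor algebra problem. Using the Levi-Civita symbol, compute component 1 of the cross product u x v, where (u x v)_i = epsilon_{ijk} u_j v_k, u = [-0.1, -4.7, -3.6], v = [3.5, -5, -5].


(u x v)_1 = sum_{j,k} epsilon_{1jk} u_j v_k. Only permutations of (1,2,3) contribute; the two non-zero terms are:
eps_{123} u_2 v_3 = 1 * -4.7 * -5 = 23.5
eps_{132} u_3 v_2 = -1 * -3.6 * -5 = -18
(u x v)_1 = 5.5

5.5


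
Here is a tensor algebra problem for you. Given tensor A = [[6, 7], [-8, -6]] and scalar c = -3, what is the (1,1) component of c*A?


Scalar multiplication: (cA)_{ij} = c * A_{ij}.
c = -3
A_{11} = 6
(cA)_{11} = -3 * 6 = -18

-18


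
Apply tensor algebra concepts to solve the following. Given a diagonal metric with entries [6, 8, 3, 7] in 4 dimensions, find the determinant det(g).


For a diagonal metric, the determinant is the product of diagonal entries.
Diagonal entries: 6, 8, 3, 7
det(g) = 6 * 8 * 3 * 7 = 1008

1008


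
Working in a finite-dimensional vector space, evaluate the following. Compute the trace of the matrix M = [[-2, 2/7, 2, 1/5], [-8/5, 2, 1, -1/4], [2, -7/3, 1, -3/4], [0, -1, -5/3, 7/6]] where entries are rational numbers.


The trace is the sum of diagonal entries.
Diagonal: M[1,1] = -2, M[2,2] = 2, M[3,3] = 1, M[4,4] = 7/6
Tr(M) = -2 + 2 + 1 + 7/6
Computing step by step:
After adding M[1,1]: -2
After adding M[2,2]: 0
After adding M[3,3]: 1
After adding M[4,4]: 13/6
Tr(M) = 13/6

13/6


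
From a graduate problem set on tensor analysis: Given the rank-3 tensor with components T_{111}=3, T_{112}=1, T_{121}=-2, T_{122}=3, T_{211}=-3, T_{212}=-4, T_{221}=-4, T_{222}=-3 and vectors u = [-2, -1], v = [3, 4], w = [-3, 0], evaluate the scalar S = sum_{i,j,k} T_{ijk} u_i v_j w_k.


S = sum over i,j,k of T_{ijk} u_i v_j w_k. Expanding all 8 terms:
T_{111}*u_1*v_1*w_1 = 3*-2*3*-3 = 54  (running total: 54)
T_{112}*u_1*v_1*w_2 = 1*-2*3*0 = 0  (running total: 54)
T_{121}*u_1*v_2*w_1 = -2*-2*4*-3 = -48  (running total: 6)
T_{122}*u_1*v_2*w_2 = 3*-2*4*0 = 0  (running total: 6)
T_{211}*u_2*v_1*w_1 = -3*-1*3*-3 = -27  (running total: -21)
T_{212}*u_2*v_1*w_2 = -4*-1*3*0 = 0  (running total: -21)
T_{221}*u_2*v_2*w_1 = -4*-1*4*-3 = -48  (running total: -69)
T_{222}*u_2*v_2*w_2 = -3*-1*4*0 = 0  (running total: -69)
S = -69

-69


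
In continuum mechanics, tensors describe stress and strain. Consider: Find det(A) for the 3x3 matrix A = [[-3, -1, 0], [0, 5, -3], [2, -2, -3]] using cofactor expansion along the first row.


Expanding along the first row, det(A) = a11*M_11 - a12*M_12 + a13*M_13, where M_1j is the (1,j) minor.
Minor M_11 = 5*-3 - -3*-2 = -21
Minor M_12 = 0*-3 - -3*2 = 6
Minor M_13 = 0*-2 - 5*2 = -10
det = -3*(-21) - -1*(6) + 0*(-10)
    = 63 - -6 + 0
    = 69

69


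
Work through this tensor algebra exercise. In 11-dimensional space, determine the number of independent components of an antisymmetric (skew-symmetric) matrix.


An antisymmetric rank-2 tensor satisfies A_{ij} = -A_{ji}, so diagonal entries are zero.
The independent components are the upper-triangular entries: C(n, 2) = n(n-1)/2.
n = 11
C(11, 2) = 11 * 10 / 2 = 110 / 2 = 55

55


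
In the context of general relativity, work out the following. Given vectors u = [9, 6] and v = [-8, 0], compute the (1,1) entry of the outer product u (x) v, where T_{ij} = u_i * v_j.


The outer product entry T_{ij} = u_i * v_j.
We need i=1, j=1.
u_1 = 9, v_1 = -8
T_{1,1} = 9 * -8 = -72

-72


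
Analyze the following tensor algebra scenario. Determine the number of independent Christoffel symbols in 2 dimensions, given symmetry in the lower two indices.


Christoffel symbols Gamma^k_{ij} are symmetric in i,j, so there are d * d(d+1)/2 independent symbols.
d = 2
d(d+1)/2 = 2 * 3 / 2 = 3
Total = 2 * 3 = 6

6


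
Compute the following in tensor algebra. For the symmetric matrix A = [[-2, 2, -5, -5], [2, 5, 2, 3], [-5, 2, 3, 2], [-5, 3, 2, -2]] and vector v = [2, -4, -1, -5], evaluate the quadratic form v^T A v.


First compute Av:
(Av)_1 = -2*2 + 2*-4 + -5*-1 + -5*-5 = 18
(Av)_2 = 2*2 + 5*-4 + 2*-1 + 3*-5 = -33
(Av)_3 = -5*2 + 2*-4 + 3*-1 + 2*-5 = -31
(Av)_4 = -5*2 + 3*-4 + 2*-1 + -2*-5 = -14
Av = [18, -33, -31, -14]
Then v^T (Av) = 2*18 + -4*-33 + -1*-31 + -5*-14
= 36 + 132 + 31 + 70 = 269

269


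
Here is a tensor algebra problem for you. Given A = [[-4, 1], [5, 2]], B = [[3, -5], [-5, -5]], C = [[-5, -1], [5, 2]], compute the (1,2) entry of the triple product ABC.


(ABC)_{12} = sum_m (AB)_{1m} C_{m2}. First compute row 1 of AB.
(AB)_{11} = -4*3 + 1*-5 = -17
(AB)_{12} = -4*-5 + 1*-5 = 15
Now contract with column 2 of C:
(AB)_{11} * C_{12} = -17 * -1 = 17
(AB)_{12} * C_{22} = 15 * 2 = 30
(ABC)_{12} = 17 + 30 = 47

47


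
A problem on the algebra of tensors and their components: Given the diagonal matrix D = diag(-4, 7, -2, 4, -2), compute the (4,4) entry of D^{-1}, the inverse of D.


For a diagonal matrix, the inverse has entries (D^{-1})_{ii} = 1/d_{ii}.
The diagonal entries are: d_{11} = -4, d_{22} = 7, d_{33} = -2, d_{44} = 4, d_{55} = -2
We need (D^{-1})_{44} = 1/d_{44} = 1/4 = 1/4

1/4


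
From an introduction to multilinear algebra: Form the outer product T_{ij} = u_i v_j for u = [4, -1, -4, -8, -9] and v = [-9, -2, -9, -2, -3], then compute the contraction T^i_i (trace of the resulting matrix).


The outer product gives T_{ij} = u_i v_j.
The trace (contraction) is Tr(T) = sum_i T_{ii} = sum_i u_i v_i.
Diagonal entries:
T_{11} = u_1 * v_1 = 4 * -9 = -36
T_{22} = u_2 * v_2 = -1 * -2 = 2
T_{33} = u_3 * v_3 = -4 * -9 = 36
T_{44} = u_4 * v_4 = -8 * -2 = 16
T_{55} = u_5 * v_5 = -9 * -3 = 27
Tr(T) = -36 + 2 + 36 + 16 + 27 = 45

45


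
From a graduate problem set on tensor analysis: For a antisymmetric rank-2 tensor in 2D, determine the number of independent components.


A antisymmetric rank-2 tensor in d dimensions has d(d-1)/2 independent components.
d = 2
d(d-1)/2 = 2 * 1 / 2 = 2 / 2 = 1

1


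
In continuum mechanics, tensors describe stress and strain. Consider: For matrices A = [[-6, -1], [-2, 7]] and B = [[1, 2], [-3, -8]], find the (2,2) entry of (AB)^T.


(AB)^T_{ij} = (AB)_{ji} = sum_k A_{jk} B_{ki}.
For i=2, j=2 we need (AB)_{22}:
A_{21} * B_{12} = -2 * 2 = -4
A_{22} * B_{22} = 7 * -8 = -56
Sum = -4 + -56 = -60

-60


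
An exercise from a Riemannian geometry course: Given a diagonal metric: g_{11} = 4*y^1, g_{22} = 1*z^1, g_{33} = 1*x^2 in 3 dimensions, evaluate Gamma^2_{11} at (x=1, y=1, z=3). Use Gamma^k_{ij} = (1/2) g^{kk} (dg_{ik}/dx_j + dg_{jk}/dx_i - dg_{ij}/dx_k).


For a diagonal metric, Gamma^k_{ij} = (1/2) g^{kk} (dg_{ik}/dx_j + dg_{jk}/dx_i - dg_{ij}/dx_k).
The metric is diagonal, so g_{ab} = 0 for a != b.
At the given point: g_{11} = 4, g_{22} = 3, g_{33} = 1
g^{22} = 1/3
dg_{12}/dx_1 = 0 (off-diagonal)
dg_{12}/dx_1 = 0 (off-diagonal)
dg_{11}/dx_2 = dg_{11}/dx_2 = 4
Numerator = 0 + 0 - 4 = -4
Gamma^2_{11} = -4 / (2 * 3) = -2/3

-2/3


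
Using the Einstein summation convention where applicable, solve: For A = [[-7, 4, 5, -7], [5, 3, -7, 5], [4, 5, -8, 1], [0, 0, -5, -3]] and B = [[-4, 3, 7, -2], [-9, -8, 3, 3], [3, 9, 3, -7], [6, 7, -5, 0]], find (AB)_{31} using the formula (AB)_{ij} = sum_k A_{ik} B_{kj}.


(AB)_{ij} = sum_k A_{ik} B_{kj}.
For i=3, j=1:
A_{31} * B_{11} = 4 * -4 = -16
A_{32} * B_{21} = 5 * -9 = -45
A_{33} * B_{31} = -8 * 3 = -24
A_{34} * B_{41} = 1 * 6 = 6
Sum = -16 + -45 + -24 + 6 = -79

-79


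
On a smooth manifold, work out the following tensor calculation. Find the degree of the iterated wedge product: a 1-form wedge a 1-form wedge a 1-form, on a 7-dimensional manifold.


The degree of a wedge product is the sum of the degrees of the individual forms.
Degrees: 1, 1, 1
Total degree = 1 + 1 + 1 = 3

3


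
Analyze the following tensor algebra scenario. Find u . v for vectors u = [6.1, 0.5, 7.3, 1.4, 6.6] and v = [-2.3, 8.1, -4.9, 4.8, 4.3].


The inner product u . v = sum of u_i * v_i.
Term-by-term: 6.1 * -2.3, 0.5 * 8.1, 7.3 * -4.9, 1.4 * 4.8, 6.6 * 4.3
Products: -14.03, 4.05, -35.77, 6.72, 28.38
Sum = -14.03 + 4.05 + -35.77 + 6.72 + 28.38 = -10.65

-10.65


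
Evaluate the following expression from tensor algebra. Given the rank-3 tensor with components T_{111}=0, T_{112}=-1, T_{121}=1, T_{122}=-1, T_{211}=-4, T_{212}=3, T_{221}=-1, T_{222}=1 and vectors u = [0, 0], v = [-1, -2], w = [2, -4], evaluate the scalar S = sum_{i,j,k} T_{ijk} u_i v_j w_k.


S = sum over i,j,k of T_{ijk} u_i v_j w_k. Expanding all 8 terms:
T_{111}*u_1*v_1*w_1 = 0*0*-1*2 = 0  (running total: 0)
T_{112}*u_1*v_1*w_2 = -1*0*-1*-4 = 0  (running total: 0)
T_{121}*u_1*v_2*w_1 = 1*0*-2*2 = 0  (running total: 0)
T_{122}*u_1*v_2*w_2 = -1*0*-2*-4 = 0  (running total: 0)
T_{211}*u_2*v_1*w_1 = -4*0*-1*2 = 0  (running total: 0)
T_{212}*u_2*v_1*w_2 = 3*0*-1*-4 = 0  (running total: 0)
T_{221}*u_2*v_2*w_1 = -1*0*-2*2 = 0  (running total: 0)
T_{222}*u_2*v_2*w_2 = 1*0*-2*-4 = 0  (running total: 0)
S = 0

0


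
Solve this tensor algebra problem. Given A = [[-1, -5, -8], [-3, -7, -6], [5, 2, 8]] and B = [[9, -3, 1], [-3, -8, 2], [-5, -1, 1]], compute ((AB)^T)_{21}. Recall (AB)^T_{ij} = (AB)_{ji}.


(AB)^T_{ij} = (AB)_{ji} = sum_k A_{jk} B_{ki}.
For i=2, j=1 we need (AB)_{12}:
A_{11} * B_{12} = -1 * -3 = 3
A_{12} * B_{22} = -5 * -8 = 40
A_{13} * B_{32} = -8 * -1 = 8
Sum = 3 + 40 + 8 = 51

51


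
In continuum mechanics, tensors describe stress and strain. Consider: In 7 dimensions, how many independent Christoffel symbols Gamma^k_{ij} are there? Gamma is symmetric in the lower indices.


Christoffel symbols Gamma^k_{ij} are symmetric in i,j, so there are d * d(d+1)/2 independent symbols.
d = 7
d(d+1)/2 = 7 * 8 / 2 = 28
Total = 7 * 28 = 196

196


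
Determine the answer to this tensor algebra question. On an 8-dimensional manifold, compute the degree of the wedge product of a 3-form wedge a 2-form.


The degree of a wedge product is the sum of the degrees of the individual forms.
Degrees: 3, 2
Total degree = 3 + 2 = 5

5


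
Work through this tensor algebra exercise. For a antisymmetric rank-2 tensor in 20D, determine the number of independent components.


A antisymmetric rank-2 tensor in d dimensions has d(d-1)/2 independent components.
d = 20
d(d-1)/2 = 20 * 19 / 2 = 380 / 2 = 190

190


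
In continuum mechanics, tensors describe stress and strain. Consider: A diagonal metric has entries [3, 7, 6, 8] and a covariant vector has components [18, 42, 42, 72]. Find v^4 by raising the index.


To raise an index with a diagonal metric: v^i = v_i / g_{ii}.
For index 4: v_4 = 72, g_{44} = 8
v^4 = 72 / 8 = 9

9


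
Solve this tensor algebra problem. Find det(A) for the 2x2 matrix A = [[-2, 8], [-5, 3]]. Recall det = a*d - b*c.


For a 2x2 matrix [[a, b], [c, d]], det = a*d - b*c.
a = -2, b = 8, c = -5, d = 3
a*d = -2 * 3 = -6
b*c = 8 * -5 = -40
det = -6 - -40 = 34

34


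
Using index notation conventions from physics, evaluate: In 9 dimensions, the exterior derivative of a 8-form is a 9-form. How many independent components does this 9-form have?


The exterior derivative of a p-form is a (p+1)-form.
Its number of independent components is C(n, p+1).
n = 9, p+1 = 9
C(9, 9) = 1

1


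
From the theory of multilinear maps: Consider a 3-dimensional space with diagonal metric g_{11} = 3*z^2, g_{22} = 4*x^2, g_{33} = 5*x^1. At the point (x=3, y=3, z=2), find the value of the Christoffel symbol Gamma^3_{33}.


For a diagonal metric, Gamma^k_{ij} = (1/2) g^{kk} (dg_{ik}/dx_j + dg_{jk}/dx_i - dg_{ij}/dx_k).
The metric is diagonal, so g_{ab} = 0 for a != b.
At the given point: g_{11} = 12, g_{22} = 36, g_{33} = 15
g^{33} = 1/15
dg_{33}/dx_3 = dg_{33}/dx_3 = 0
dg_{33}/dx_3 = dg_{33}/dx_3 = 0
dg_{33}/dx_3 = dg_{33}/dx_3 = 0
Numerator = 0 + 0 - 0 = 0
Gamma^3_{33} = 0 / (2 * 15) = 0

0


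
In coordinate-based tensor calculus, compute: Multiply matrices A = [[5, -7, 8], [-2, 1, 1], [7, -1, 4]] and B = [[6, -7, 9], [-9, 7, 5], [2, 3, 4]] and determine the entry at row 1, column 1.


(AB)_{ij} = sum_k A_{ik} B_{kj}.
For i=1, j=1:
A_{11} * B_{11} = 5 * 6 = 30
A_{12} * B_{21} = -7 * -9 = 63
A_{13} * B_{31} = 8 * 2 = 16
Sum = 30 + 63 + 16 = 109

109


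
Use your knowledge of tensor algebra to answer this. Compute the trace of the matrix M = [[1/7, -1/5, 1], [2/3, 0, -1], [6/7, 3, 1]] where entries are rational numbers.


The trace is the sum of diagonal entries.
Diagonal: M[1,1] = 1/7, M[2,2] = 0, M[3,3] = 1
Tr(M) = 1/7 + 0 + 1
Computing step by step:
After adding M[1,1]: 1/7
After adding M[2,2]: 1/7
After adding M[3,3]: 8/7
Tr(M) = 8/7

8/7


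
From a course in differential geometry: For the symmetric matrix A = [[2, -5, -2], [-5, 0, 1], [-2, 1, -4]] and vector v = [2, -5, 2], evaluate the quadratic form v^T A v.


First compute Av:
(Av)_1 = 2*2 + -5*-5 + -2*2 = 25
(Av)_2 = -5*2 + 0*-5 + 1*2 = -8
(Av)_3 = -2*2 + 1*-5 + -4*2 = -17
Av = [25, -8, -17]
Then v^T (Av) = 2*25 + -5*-8 + 2*-17
= 50 + 40 + -34 = 56

56


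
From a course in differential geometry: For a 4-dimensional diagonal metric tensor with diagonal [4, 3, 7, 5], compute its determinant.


For a diagonal metric, the determinant is the product of diagonal entries.
Diagonal entries: 4, 3, 7, 5
det(g) = 4 * 3 * 7 * 5 = 420

420


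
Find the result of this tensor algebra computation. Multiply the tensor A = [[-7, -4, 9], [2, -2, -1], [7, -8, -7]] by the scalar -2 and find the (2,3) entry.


Scalar multiplication: (cA)_{ij} = c * A_{ij}.
c = -2
A_{23} = -1
(cA)_{23} = -2 * -1 = 2

2


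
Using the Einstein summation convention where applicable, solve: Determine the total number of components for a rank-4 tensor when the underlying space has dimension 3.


The number of components of a rank-r tensor in d dimensions is d^r.
Here d = 3 and r = 4.
3^4 = 81

81


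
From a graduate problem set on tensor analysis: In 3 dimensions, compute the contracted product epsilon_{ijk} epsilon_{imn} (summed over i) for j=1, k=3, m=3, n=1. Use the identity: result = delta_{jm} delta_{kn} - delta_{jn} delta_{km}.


Using the identity: epsilon_{ijk} epsilon_{imn} = delta_{jm} delta_{kn} - delta_{jn} delta_{km}.
delta_{13} = 0
delta_{31} = 0
delta_{11} = 1
delta_{33} = 1
Result = 0 * 0 - 1 * 1 = 0 - 1 = -1

-1


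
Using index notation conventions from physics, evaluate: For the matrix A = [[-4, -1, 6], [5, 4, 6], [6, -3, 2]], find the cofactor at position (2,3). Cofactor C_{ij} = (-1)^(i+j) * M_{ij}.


To find cofactor C_{23}, delete row 2 and column 3.
The resulting 2x2 submatrix is: [[-4, -1], [6, -3]]
Minor M_{23} = -4*-3 - -1*6
  = 12 - -6 = 18
Sign = (-1)^(2+3) = (-1)^5 = -1
Cofactor C_{23} = -1 * 18 = -18

-18


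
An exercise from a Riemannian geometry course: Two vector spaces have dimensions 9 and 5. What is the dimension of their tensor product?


The dimension of a tensor product is the product of dimensions.
dim(V) = 9, dim(W) = 5
dim(V (x) W) = 9 * 5 = 45

45


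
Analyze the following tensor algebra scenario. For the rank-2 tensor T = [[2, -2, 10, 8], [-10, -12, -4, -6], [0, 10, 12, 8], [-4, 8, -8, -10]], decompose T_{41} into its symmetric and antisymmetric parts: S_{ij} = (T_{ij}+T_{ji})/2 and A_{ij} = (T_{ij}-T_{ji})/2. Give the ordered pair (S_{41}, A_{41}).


T_{41} = -4
T_{14} = 8
S_{41} = (-4 + 8)/2 = 4/2 = 2
A_{41} = (-4 - 8)/2 = -12/2 = -6
Check: S + A = 2 + -6 = -4 = T_{41}.

(2, -6)


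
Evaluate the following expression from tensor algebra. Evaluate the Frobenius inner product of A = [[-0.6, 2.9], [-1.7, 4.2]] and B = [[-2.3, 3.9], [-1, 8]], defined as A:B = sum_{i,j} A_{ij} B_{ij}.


A:B = sum over all i,j of A_{ij} * B_{ij}.
Row 1: -0.6*-2.3=1.38, 2.9*3.9=11.31 => row sum = 12.69
Row 2: -1.7*-1=1.7, 4.2*8=33.6 => row sum = 35.3
Total = 12.69 + 35.3 = 47.99

47.99


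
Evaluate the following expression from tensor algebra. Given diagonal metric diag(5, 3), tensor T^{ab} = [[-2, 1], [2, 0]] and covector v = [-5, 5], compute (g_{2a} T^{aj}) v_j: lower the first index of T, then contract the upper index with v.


Step 1: lower the first index. For a diagonal metric, g_{ia} T^{aj} = g_{ii} T^{ij} (no sum on i).
g_{22} = 3
S_2{}^1 = 3 * T^{21} = 3 * 2 = 6
S_2{}^2 = 3 * T^{22} = 3 * 0 = 0
Step 2: contract S_2{}^j with v_j.
S_2{}^1 * v_1 = 6 * -5 = -30
S_2{}^2 * v_2 = 0 * 5 = 0
Result = -30 + 0 = -30

-30


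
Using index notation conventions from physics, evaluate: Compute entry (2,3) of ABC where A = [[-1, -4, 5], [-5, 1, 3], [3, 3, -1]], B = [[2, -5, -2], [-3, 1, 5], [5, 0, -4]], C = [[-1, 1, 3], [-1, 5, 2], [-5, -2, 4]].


(ABC)_{23} = sum_m (AB)_{2m} C_{m3}. First compute row 2 of AB.
(AB)_{21} = -5*2 + 1*-3 + 3*5 = 2
(AB)_{22} = -5*-5 + 1*1 + 3*0 = 26
(AB)_{23} = -5*-2 + 1*5 + 3*-4 = 3
Now contract with column 3 of C:
(AB)_{21} * C_{13} = 2 * 3 = 6
(AB)_{22} * C_{23} = 26 * 2 = 52
(AB)_{23} * C_{33} = 3 * 4 = 12
(ABC)_{23} = 6 + 52 + 12 = 70

70


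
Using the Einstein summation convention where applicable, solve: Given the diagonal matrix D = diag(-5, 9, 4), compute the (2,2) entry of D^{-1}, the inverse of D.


For a diagonal matrix, the inverse has entries (D^{-1})_{ii} = 1/d_{ii}.
The diagonal entries are: d_{11} = -5, d_{22} = 9, d_{33} = 4
We need (D^{-1})_{22} = 1/d_{22} = 1/9 = 1/9

1/9


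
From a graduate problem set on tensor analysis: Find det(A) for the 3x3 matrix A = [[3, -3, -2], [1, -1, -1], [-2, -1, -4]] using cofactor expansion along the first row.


Expanding along the first row, det(A) = a11*M_11 - a12*M_12 + a13*M_13, where M_1j is the (1,j) minor.
Minor M_11 = -1*-4 - -1*-1 = 3
Minor M_12 = 1*-4 - -1*-2 = -6
Minor M_13 = 1*-1 - -1*-2 = -3
det = 3*(3) - -3*(-6) + -2*(-3)
    = 9 - 18 + 6
    = -3

-3


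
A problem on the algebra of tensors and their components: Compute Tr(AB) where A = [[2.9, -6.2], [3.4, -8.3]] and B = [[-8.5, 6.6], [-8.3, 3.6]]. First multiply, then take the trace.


Tr(AB) = sum_i (AB)_{ii} where (AB)_{ii} = sum_k A_{ik} B_{ki}.
(AB)_{11} = 2.9*-8.5 + -6.2*-8.3 = 26.81
(AB)_{22} = 3.4*6.6 + -8.3*3.6 = -7.44
Tr(AB) = 26.81 + -7.44 = 19.37

19.37


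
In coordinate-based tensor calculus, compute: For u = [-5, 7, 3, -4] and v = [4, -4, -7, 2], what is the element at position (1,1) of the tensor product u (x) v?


The outer product entry T_{ij} = u_i * v_j.
We need i=1, j=1.
u_1 = -5, v_1 = 4
T_{1,1} = -5 * 4 = -20

-20


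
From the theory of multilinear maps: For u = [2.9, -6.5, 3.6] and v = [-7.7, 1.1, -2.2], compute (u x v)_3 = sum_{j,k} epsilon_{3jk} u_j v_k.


(u x v)_3 = sum_{j,k} epsilon_{3jk} u_j v_k. Only permutations of (1,2,3) contribute; the two non-zero terms are:
eps_{312} u_1 v_2 = 1 * 2.9 * 1.1 = 3.19
eps_{321} u_2 v_1 = -1 * -6.5 * -7.7 = -50.05
(u x v)_3 = -46.86

-46.86


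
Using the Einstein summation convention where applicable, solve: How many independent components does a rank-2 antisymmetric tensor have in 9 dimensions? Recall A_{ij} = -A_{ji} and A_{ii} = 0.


An antisymmetric rank-2 tensor satisfies A_{ij} = -A_{ji}, so diagonal entries are zero.
The independent components are the upper-triangular entries: C(n, 2) = n(n-1)/2.
n = 9
C(9, 2) = 9 * 8 / 2 = 72 / 2 = 36

36


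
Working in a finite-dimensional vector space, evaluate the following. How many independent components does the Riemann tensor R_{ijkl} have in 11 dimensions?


The Riemann tensor in d dimensions has d^2(d^2 - 1)/12 independent components.
d = 11, so d^2 = 121
d^2 - 1 = 120
d^2(d^2 - 1) = 121 * 120 = 14520
Divide by 12: 14520 / 12 = 1210

1210


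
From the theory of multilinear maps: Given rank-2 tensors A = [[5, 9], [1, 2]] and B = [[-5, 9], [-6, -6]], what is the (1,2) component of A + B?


Tensor addition is component-wise: (A + B)_{ij} = A_{ij} + B_{ij}.
A_{12} = 9
B_{12} = 9
(A + B)_{12} = 9 + 9 = 18

18


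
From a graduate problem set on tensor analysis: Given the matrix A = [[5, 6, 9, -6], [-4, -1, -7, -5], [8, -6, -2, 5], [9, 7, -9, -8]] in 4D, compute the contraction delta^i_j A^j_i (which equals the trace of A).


The contraction (trace) of a rank-2 tensor is the sum of its diagonal elements.
Diagonal entries: A[1,1] = 5, A[2,2] = -1, A[3,3] = -2, A[4,4] = -8
Tr(A) = 5 + -1 + -2 + -8 = -6

-6


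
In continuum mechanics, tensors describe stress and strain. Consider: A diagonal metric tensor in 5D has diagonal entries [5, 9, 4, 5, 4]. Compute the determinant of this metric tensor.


For a diagonal metric, the determinant is the product of diagonal entries.
Diagonal entries: 5, 9, 4, 5, 4
det(g) = 5 * 9 * 4 * 5 * 4 = 3600

3600


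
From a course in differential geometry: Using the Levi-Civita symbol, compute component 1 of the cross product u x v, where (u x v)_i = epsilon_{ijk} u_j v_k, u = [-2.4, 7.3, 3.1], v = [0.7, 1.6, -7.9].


(u x v)_1 = sum_{j,k} epsilon_{1jk} u_j v_k. Only permutations of (1,2,3) contribute; the two non-zero terms are:
eps_{123} u_2 v_3 = 1 * 7.3 * -7.9 = -57.67
eps_{132} u_3 v_2 = -1 * 3.1 * 1.6 = -4.96
(u x v)_1 = -62.63

-62.63


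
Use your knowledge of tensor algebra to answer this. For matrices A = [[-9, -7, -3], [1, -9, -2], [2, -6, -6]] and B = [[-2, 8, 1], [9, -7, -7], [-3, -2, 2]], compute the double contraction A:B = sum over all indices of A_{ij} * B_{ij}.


A:B = sum over all i,j of A_{ij} * B_{ij}.
Row 1: -9*-2=18, -7*8=-56, -3*1=-3 => row sum = -41
Row 2: 1*9=9, -9*-7=63, -2*-7=14 => row sum = 86
Row 3: 2*-3=-6, -6*-2=12, -6*2=-12 => row sum = -6
Total = -41 + 86 + -6 = 39

39


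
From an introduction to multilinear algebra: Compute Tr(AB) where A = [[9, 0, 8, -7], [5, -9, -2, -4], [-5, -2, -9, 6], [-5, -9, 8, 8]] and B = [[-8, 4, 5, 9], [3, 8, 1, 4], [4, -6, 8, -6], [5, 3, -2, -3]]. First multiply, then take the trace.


Tr(AB) = sum_i (AB)_{ii} where (AB)_{ii} = sum_k A_{ik} B_{ki}.
(AB)_{11} = 9*-8 + 0*3 + 8*4 + -7*5 = -75
(AB)_{22} = 5*4 + -9*8 + -2*-6 + -4*3 = -52
(AB)_{33} = -5*5 + -2*1 + -9*8 + 6*-2 = -111
(AB)_{44} = -5*9 + -9*4 + 8*-6 + 8*-3 = -153
Tr(AB) = -75 + -52 + -111 + -153 = -391

-391


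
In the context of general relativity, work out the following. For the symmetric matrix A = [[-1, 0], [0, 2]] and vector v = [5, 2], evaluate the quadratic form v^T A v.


First compute Av:
(Av)_1 = -1*5 + 0*2 = -5
(Av)_2 = 0*5 + 2*2 = 4
Av = [-5, 4]
Then v^T (Av) = 5*-5 + 2*4
= -25 + 8 = -17

-17


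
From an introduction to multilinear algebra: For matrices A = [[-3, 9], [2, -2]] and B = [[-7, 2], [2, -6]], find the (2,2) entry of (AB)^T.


(AB)^T_{ij} = (AB)_{ji} = sum_k A_{jk} B_{ki}.
For i=2, j=2 we need (AB)_{22}:
A_{21} * B_{12} = 2 * 2 = 4
A_{22} * B_{22} = -2 * -6 = 12
Sum = 4 + 12 = 16

16


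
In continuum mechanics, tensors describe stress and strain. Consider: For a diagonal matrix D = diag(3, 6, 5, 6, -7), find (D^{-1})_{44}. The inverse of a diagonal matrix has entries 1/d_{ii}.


For a diagonal matrix, the inverse has entries (D^{-1})_{ii} = 1/d_{ii}.
The diagonal entries are: d_{11} = 3, d_{22} = 6, d_{33} = 5, d_{44} = 6, d_{55} = -7
We need (D^{-1})_{44} = 1/d_{44} = 1/6 = 1/6

1/6


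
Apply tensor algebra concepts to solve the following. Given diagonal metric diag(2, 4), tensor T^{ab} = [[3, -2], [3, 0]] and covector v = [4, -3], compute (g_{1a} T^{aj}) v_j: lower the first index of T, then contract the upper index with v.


Step 1: lower the first index. For a diagonal metric, g_{ia} T^{aj} = g_{ii} T^{ij} (no sum on i).
g_{11} = 2
S_1{}^1 = 2 * T^{11} = 2 * 3 = 6
S_1{}^2 = 2 * T^{12} = 2 * -2 = -4
Step 2: contract S_1{}^j with v_j.
S_1{}^1 * v_1 = 6 * 4 = 24
S_1{}^2 * v_2 = -4 * -3 = 12
Result = 24 + 12 = 36

36


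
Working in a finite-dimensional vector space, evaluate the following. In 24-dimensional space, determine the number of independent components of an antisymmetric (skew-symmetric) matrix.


An antisymmetric rank-2 tensor satisfies A_{ij} = -A_{ji}, so diagonal entries are zero.
The independent components are the upper-triangular entries: C(n, 2) = n(n-1)/2.
n = 24
C(24, 2) = 24 * 23 / 2 = 552 / 2 = 276

276


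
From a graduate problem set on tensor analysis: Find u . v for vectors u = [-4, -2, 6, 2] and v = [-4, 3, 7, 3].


The inner product u . v = sum of u_i * v_i.
Term-by-term: -4 * -4, -2 * 3, 6 * 7, 2 * 3
Products: 16, -6, 42, 6
Sum = 16 + -6 + 42 + 6 = 58

58


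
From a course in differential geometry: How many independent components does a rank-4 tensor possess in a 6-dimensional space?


The number of components of a rank-r tensor in d dimensions is d^r.
Here d = 6 and r = 4.
6^4 = 1296

1296


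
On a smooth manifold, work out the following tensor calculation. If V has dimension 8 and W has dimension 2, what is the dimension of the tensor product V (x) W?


The dimension of a tensor product is the product of dimensions.
dim(V) = 8, dim(W) = 2
dim(V (x) W) = 8 * 2 = 16

16


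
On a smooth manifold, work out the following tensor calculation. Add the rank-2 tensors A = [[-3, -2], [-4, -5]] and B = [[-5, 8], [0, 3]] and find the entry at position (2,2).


Tensor addition is component-wise: (A + B)_{ij} = A_{ij} + B_{ij}.
A_{22} = -5
B_{22} = 3
(A + B)_{22} = -5 + 3 = -2

-2


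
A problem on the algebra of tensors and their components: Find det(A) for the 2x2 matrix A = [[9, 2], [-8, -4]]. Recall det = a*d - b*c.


For a 2x2 matrix [[a, b], [c, d]], det = a*d - b*c.
a = 9, b = 2, c = -8, d = -4
a*d = 9 * -4 = -36
b*c = 2 * -8 = -16
det = -36 - -16 = -20

-20


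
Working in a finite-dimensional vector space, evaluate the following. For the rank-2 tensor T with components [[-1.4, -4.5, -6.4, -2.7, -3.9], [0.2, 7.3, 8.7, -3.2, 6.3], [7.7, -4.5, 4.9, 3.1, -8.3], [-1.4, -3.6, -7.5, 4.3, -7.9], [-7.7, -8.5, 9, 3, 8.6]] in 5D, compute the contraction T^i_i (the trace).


The contraction (trace) of a rank-2 tensor is the sum of its diagonal elements.
Diagonal entries: A[1,1] = -1.4, A[2,2] = 7.3, A[3,3] = 4.9, A[4,4] = 4.3, A[5,5] = 8.6
Tr(A) = -1.4 + 7.3 + 4.9 + 4.3 + 8.6 = 23.7

23.7


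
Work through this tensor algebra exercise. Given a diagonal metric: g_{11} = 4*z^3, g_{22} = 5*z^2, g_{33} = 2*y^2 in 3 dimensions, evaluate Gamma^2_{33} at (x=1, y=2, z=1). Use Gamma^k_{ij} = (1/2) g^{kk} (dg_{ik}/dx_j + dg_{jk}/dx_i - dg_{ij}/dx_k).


For a diagonal metric, Gamma^k_{ij} = (1/2) g^{kk} (dg_{ik}/dx_j + dg_{jk}/dx_i - dg_{ij}/dx_k).
The metric is diagonal, so g_{ab} = 0 for a != b.
At the given point: g_{11} = 4, g_{22} = 5, g_{33} = 8
g^{22} = 1/5
dg_{32}/dx_3 = 0 (off-diagonal)
dg_{32}/dx_3 = 0 (off-diagonal)
dg_{33}/dx_2 = dg_{33}/dx_2 = 8
Numerator = 0 + 0 - 8 = -8
Gamma^2_{33} = -8 / (2 * 5) = -4/5

-4/5


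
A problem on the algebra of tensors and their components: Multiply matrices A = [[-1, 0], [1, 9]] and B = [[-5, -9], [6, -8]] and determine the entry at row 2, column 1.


(AB)_{ij} = sum_k A_{ik} B_{kj}.
For i=2, j=1:
A_{21} * B_{11} = 1 * -5 = -5
A_{22} * B_{21} = 9 * 6 = 54
Sum = -5 + 54 = 49

49


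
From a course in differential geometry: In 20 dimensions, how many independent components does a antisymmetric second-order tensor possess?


A antisymmetric rank-2 tensor in d dimensions has d(d-1)/2 independent components.
d = 20
d(d-1)/2 = 20 * 19 / 2 = 380 / 2 = 190

190


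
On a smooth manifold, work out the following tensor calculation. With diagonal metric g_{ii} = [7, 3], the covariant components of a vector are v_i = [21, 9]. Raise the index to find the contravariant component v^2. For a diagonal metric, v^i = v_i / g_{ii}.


To raise an index with a diagonal metric: v^i = v_i / g_{ii}.
For index 2: v_2 = 9, g_{22} = 3
v^2 = 9 / 3 = 3

3


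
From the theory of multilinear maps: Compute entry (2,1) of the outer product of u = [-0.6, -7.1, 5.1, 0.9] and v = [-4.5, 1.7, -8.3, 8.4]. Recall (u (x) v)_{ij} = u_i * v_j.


The outer product entry T_{ij} = u_i * v_j.
We need i=2, j=1.
u_2 = -7.1, v_1 = -4.5
T_{2,1} = -7.1 * -4.5 = 31.95

31.95


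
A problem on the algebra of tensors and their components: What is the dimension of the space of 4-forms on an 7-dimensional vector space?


The dimension of the space of p-forms on an n-dimensional space is C(n, p).
n = 7, p = 4
C(7, 4) = 7! / (4! * 3!) = 35

35


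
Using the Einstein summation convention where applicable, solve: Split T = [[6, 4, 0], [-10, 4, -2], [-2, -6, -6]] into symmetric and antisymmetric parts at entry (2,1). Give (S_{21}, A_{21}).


T_{21} = -10
T_{12} = 4
S_{21} = (-10 + 4)/2 = -6/2 = -3
A_{21} = (-10 - 4)/2 = -14/2 = -7
Check: S + A = -3 + -7 = -10 = T_{21}.

(-3, -7)


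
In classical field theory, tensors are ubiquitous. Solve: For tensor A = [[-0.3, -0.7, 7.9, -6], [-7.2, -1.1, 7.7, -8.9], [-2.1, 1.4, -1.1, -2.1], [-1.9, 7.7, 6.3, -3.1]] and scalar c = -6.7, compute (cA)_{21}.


Scalar multiplication: (cA)_{ij} = c * A_{ij}.
c = -6.7
A_{21} = -7.2
(cA)_{21} = -6.7 * -7.2 = 48.24

48.24


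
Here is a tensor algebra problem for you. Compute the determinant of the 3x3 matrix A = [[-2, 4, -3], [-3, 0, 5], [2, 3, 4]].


Expanding along the first row, det(A) = a11*M_11 - a12*M_12 + a13*M_13, where M_1j is the (1,j) minor.
Minor M_11 = 0*4 - 5*3 = -15
Minor M_12 = -3*4 - 5*2 = -22
Minor M_13 = -3*3 - 0*2 = -9
det = -2*(-15) - 4*(-22) + -3*(-9)
    = 30 - -88 + 27
    = 145

145


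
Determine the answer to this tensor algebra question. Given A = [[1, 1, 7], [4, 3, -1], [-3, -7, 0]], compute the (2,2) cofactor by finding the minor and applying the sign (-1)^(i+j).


To find cofactor C_{22}, delete row 2 and column 2.
The resulting 2x2 submatrix is: [[1, 7], [-3, 0]]
Minor M_{22} = 1*0 - 7*-3
  = 0 - -21 = 21
Sign = (-1)^(2+2) = (-1)^4 = 1
Cofactor C_{22} = 1 * 21 = 21

21


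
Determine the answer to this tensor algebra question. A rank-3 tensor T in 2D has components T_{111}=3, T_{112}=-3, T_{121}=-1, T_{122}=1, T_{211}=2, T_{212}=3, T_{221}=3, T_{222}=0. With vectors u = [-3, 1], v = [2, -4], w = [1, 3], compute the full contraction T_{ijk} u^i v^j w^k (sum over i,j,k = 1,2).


S = sum over i,j,k of T_{ijk} u_i v_j w_k. Expanding all 8 terms:
T_{111}*u_1*v_1*w_1 = 3*-3*2*1 = -18  (running total: -18)
T_{112}*u_1*v_1*w_2 = -3*-3*2*3 = 54  (running total: 36)
T_{121}*u_1*v_2*w_1 = -1*-3*-4*1 = -12  (running total: 24)
T_{122}*u_1*v_2*w_2 = 1*-3*-4*3 = 36  (running total: 60)
T_{211}*u_2*v_1*w_1 = 2*1*2*1 = 4  (running total: 64)
T_{212}*u_2*v_1*w_2 = 3*1*2*3 = 18  (running total: 82)
T_{221}*u_2*v_2*w_1 = 3*1*-4*1 = -12  (running total: 70)
T_{222}*u_2*v_2*w_2 = 0*1*-4*3 = 0  (running total: 70)
S = 70

70


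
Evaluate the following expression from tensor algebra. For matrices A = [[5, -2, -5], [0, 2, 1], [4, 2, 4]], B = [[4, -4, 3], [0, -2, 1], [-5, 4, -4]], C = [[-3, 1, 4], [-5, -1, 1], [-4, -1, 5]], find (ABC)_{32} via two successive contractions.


(ABC)_{32} = sum_m (AB)_{3m} C_{m2}. First compute row 3 of AB.
(AB)_{31} = 4*4 + 2*0 + 4*-5 = -4
(AB)_{32} = 4*-4 + 2*-2 + 4*4 = -4
(AB)_{33} = 4*3 + 2*1 + 4*-4 = -2
Now contract with column 2 of C:
(AB)_{31} * C_{12} = -4 * 1 = -4
(AB)_{32} * C_{22} = -4 * -1 = 4
(AB)_{33} * C_{32} = -2 * -1 = 2
(ABC)_{32} = -4 + 4 + 2 = 2

2


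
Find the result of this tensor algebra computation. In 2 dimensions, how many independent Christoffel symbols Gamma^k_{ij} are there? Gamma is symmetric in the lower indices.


Christoffel symbols Gamma^k_{ij} are symmetric in i,j, so there are d * d(d+1)/2 independent symbols.
d = 2
d(d+1)/2 = 2 * 3 / 2 = 3
Total = 2 * 3 = 6

6


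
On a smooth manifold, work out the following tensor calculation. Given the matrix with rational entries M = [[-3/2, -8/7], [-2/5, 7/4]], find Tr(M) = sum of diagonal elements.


The trace is the sum of diagonal entries.
Diagonal: M[1,1] = -3/2, M[2,2] = 7/4
Tr(M) = -3/2 + 7/4
Computing step by step:
After adding M[1,1]: -3/2
After adding M[2,2]: 1/4
Tr(M) = 1/4

1/4


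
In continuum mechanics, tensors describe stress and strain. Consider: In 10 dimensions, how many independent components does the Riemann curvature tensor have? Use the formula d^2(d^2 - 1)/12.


The Riemann tensor in d dimensions has d^2(d^2 - 1)/12 independent components.
d = 10, so d^2 = 100
d^2 - 1 = 99
d^2(d^2 - 1) = 100 * 99 = 9900
Divide by 12: 9900 / 12 = 825

825


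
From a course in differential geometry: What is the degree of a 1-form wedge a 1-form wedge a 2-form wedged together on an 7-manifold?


The degree of a wedge product is the sum of the degrees of the individual forms.
Degrees: 1, 1, 2
Total degree = 1 + 1 + 2 = 4

4


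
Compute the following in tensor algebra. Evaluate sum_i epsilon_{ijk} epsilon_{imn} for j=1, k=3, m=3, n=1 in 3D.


Using the identity: epsilon_{ijk} epsilon_{imn} = delta_{jm} delta_{kn} - delta_{jn} delta_{km}.
delta_{13} = 0
delta_{31} = 0
delta_{11} = 1
delta_{33} = 1
Result = 0 * 0 - 1 * 1 = 0 - 1 = -1

-1


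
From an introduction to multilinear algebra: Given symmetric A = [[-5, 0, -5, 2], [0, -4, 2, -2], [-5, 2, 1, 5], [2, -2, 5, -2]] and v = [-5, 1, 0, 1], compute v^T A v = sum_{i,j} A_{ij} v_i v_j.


First compute Av:
(Av)_1 = -5*-5 + 0*1 + -5*0 + 2*1 = 27
(Av)_2 = 0*-5 + -4*1 + 2*0 + -2*1 = -6
(Av)_3 = -5*-5 + 2*1 + 1*0 + 5*1 = 32
(Av)_4 = 2*-5 + -2*1 + 5*0 + -2*1 = -14
Av = [27, -6, 32, -14]
Then v^T (Av) = -5*27 + 1*-6 + 0*32 + 1*-14
= -135 + -6 + 0 + -14 = -155

-155


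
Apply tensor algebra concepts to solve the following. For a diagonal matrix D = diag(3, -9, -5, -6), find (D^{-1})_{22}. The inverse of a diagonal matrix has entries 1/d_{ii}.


For a diagonal matrix, the inverse has entries (D^{-1})_{ii} = 1/d_{ii}.
The diagonal entries are: d_{11} = 3, d_{22} = -9, d_{33} = -5, d_{44} = -6
We need (D^{-1})_{22} = 1/d_{22} = 1/-9 = -1/9

-1/9


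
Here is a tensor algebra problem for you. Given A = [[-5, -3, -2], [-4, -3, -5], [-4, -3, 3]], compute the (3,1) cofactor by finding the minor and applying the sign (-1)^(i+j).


To find cofactor C_{31}, delete row 3 and column 1.
The resulting 2x2 submatrix is: [[-3, -2], [-3, -5]]
Minor M_{31} = -3*-5 - -2*-3
  = 15 - 6 = 9
Sign = (-1)^(3+1) = (-1)^4 = 1
Cofactor C_{31} = 1 * 9 = 9

9


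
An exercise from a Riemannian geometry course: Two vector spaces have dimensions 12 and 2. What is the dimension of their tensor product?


The dimension of a tensor product is the product of dimensions.
dim(V) = 12, dim(W) = 2
dim(V (x) W) = 12 * 2 = 24

24


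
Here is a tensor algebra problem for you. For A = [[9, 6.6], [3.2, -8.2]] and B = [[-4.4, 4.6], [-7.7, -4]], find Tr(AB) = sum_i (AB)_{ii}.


Tr(AB) = sum_i (AB)_{ii} where (AB)_{ii} = sum_k A_{ik} B_{ki}.
(AB)_{11} = 9*-4.4 + 6.6*-7.7 = -90.42
(AB)_{22} = 3.2*4.6 + -8.2*-4 = 47.52
Tr(AB) = -90.42 + 47.52 = -42.9

-42.9


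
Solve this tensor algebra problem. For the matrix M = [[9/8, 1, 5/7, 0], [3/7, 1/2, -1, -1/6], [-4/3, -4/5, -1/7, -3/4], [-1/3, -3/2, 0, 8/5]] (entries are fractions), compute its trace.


The trace is the sum of diagonal entries.
Diagonal: M[1,1] = 9/8, M[2,2] = 1/2, M[3,3] = -1/7, M[4,4] = 8/5
Tr(M) = 9/8 + 1/2 + -1/7 + 8/5
Computing step by step:
After adding M[1,1]: 9/8
After adding M[2,2]: 13/8
After adding M[3,3]: 83/56
After adding M[4,4]: 863/280
Tr(M) = 863/280

863/280


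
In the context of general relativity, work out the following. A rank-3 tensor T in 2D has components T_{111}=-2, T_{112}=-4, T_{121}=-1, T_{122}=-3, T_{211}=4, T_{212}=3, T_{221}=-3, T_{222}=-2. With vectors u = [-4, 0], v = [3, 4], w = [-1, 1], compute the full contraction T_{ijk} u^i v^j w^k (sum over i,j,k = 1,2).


S = sum over i,j,k of T_{ijk} u_i v_j w_k. Expanding all 8 terms:
T_{111}*u_1*v_1*w_1 = -2*-4*3*-1 = -24  (running total: -24)
T_{112}*u_1*v_1*w_2 = -4*-4*3*1 = 48  (running total: 24)
T_{121}*u_1*v_2*w_1 = -1*-4*4*-1 = -16  (running total: 8)
T_{122}*u_1*v_2*w_2 = -3*-4*4*1 = 48  (running total: 56)
T_{211}*u_2*v_1*w_1 = 4*0*3*-1 = 0  (running total: 56)
T_{212}*u_2*v_1*w_2 = 3*0*3*1 = 0  (running total: 56)
T_{221}*u_2*v_2*w_1 = -3*0*4*-1 = 0  (running total: 56)
T_{222}*u_2*v_2*w_2 = -2*0*4*1 = 0  (running total: 56)
S = 56

56


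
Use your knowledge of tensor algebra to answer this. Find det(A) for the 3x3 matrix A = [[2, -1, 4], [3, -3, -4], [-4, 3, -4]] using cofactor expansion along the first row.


Expanding along the first row, det(A) = a11*M_11 - a12*M_12 + a13*M_13, where M_1j is the (1,j) minor.
Minor M_11 = -3*-4 - -4*3 = 24
Minor M_12 = 3*-4 - -4*-4 = -28
Minor M_13 = 3*3 - -3*-4 = -3
det = 2*(24) - -1*(-28) + 4*(-3)
    = 48 - 28 + -12
    = 8

8


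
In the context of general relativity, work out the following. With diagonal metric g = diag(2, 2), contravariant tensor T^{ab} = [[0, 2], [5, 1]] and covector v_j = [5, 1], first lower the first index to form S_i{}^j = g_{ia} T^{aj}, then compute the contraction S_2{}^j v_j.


Step 1: lower the first index. For a diagonal metric, g_{ia} T^{aj} = g_{ii} T^{ij} (no sum on i).
g_{22} = 2
S_2{}^1 = 2 * T^{21} = 2 * 5 = 10
S_2{}^2 = 2 * T^{22} = 2 * 1 = 2
Step 2: contract S_2{}^j with v_j.
S_2{}^1 * v_1 = 10 * 5 = 50
S_2{}^2 * v_2 = 2 * 1 = 2
Result = 50 + 2 = 52

52


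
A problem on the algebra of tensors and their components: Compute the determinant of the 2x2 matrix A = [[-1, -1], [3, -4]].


For a 2x2 matrix [[a, b], [c, d]], det = a*d - b*c.
a = -1, b = -1, c = 3, d = -4
a*d = -1 * -4 = 4
b*c = -1 * 3 = -3
det = 4 - -3 = 7

7


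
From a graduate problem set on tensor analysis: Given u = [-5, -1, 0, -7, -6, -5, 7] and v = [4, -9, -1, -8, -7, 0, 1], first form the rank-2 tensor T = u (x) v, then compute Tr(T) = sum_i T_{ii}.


The outer product gives T_{ij} = u_i v_j.
The trace (contraction) is Tr(T) = sum_i T_{ii} = sum_i u_i v_i.
Diagonal entries:
T_{11} = u_1 * v_1 = -5 * 4 = -20
T_{22} = u_2 * v_2 = -1 * -9 = 9
T_{33} = u_3 * v_3 = 0 * -1 = 0
T_{44} = u_4 * v_4 = -7 * -8 = 56
T_{55} = u_5 * v_5 = -6 * -7 = 42
T_{66} = u_6 * v_6 = -5 * 0 = 0
T_{77} = u_7 * v_7 = 7 * 1 = 7
Tr(T) = -20 + 9 + 0 + 56 + 42 + 0 + 7 = 94

94


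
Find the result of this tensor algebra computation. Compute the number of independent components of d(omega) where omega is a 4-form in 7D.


The exterior derivative of a p-form is a (p+1)-form.
Its number of independent components is C(n, p+1).
n = 7, p+1 = 5
C(7, 5) = 21

21


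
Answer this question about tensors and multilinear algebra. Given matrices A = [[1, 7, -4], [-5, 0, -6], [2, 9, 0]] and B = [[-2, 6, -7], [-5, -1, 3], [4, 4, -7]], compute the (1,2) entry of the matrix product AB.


(AB)_{ij} = sum_k A_{ik} B_{kj}.
For i=1, j=2:
A_{11} * B_{12} = 1 * 6 = 6
A_{12} * B_{22} = 7 * -1 = -7
A_{13} * B_{32} = -4 * 4 = -16
Sum = 6 + -7 + -16 = -17

-17


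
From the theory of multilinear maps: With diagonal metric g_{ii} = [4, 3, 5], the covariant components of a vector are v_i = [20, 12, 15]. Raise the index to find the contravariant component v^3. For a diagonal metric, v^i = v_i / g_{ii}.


To raise an index with a diagonal metric: v^i = v_i / g_{ii}.
For index 3: v_3 = 15, g_{33} = 5
v^3 = 15 / 5 = 3

3


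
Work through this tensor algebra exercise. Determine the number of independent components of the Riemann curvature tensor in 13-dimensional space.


The Riemann tensor in d dimensions has d^2(d^2 - 1)/12 independent components.
d = 13, so d^2 = 169
d^2 - 1 = 168
d^2(d^2 - 1) = 169 * 168 = 28392
Divide by 12: 28392 / 12 = 2366

2366
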